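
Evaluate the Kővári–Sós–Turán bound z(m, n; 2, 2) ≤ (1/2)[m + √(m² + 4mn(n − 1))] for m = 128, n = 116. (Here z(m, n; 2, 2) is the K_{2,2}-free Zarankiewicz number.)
z(128, 116; 2, 2) ≤ (1/2)[128 + √(128² + 4·128·116·115)] = (1/2)[128 + √6846464] = 1372.2874

Kővári–Sós–Turán: let r_1, ..., r_128 be the row sums and z = Σ r_i the total number of 1s. Each pair of columns can share at most one row with both entries 1 (else a 2×2 all-ones block appears), so Σ_i C(r_i, 2) ≤ C(116, 2) = 6670. By convexity Σ_i C(r_i, 2) ≥ 128·C(z/128, 2) = z(z − 128)/(2·128), giving z² − 128z − 128·116·115 ≤ 0 and hence z ≤ (1/2)[128 + √(16384 + 4·1707520)] = (1/2)[128 + √6846464] ≈ (1/2)(128 + 2616.5749) = 1372.2874.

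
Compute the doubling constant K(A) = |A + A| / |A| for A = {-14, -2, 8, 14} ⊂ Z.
K = |A + A| / |A| = 10/4 = 5/2

Enumerate A + A = {a + b : a, b ∈ A}. With |A| = 4, there are |A|^2 = 16 ordered sum pairs; collecting distinct values, A + A = {-28, -16, -6, -4, 0, 6, 12, 16, 22, 28}, so |A + A| = 10. Thus K = 10/4 = 5/2. For comparison, the minimum possible |A + A| over all 4-element sets is 2·4 − 1 = 7 (so min K = 7/4), attained only by arithmetic progressions.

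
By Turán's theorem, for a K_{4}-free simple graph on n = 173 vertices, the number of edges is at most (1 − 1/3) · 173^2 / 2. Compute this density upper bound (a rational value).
Turán density bound = (2/3) · 173^2/2 = 29929/3 ≈ 9976.3333

Turán's theorem: ex(n, K_{r+1}) is achieved by the complete r-partite Turán graph T(n, r) with parts as balanced as possible, and is at most (1 − 1/r) · n^2/2. For r = 3, n = 173: the density bound is (2/3) · 29929/2 = 29929/3 ≈ 9976.3333. The integer-valued extremum is e(T(173, 3)) = 9976, which is strictly less than the density bound 29929/3 since 3 ∤ 173 (the parts of T(173, 3) cannot all be equal).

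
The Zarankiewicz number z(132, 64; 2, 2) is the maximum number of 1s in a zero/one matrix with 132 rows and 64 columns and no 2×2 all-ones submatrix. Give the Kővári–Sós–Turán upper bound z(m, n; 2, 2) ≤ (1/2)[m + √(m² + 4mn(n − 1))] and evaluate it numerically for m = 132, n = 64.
z(132, 64; 2, 2) ≤ (1/2)[132 + √(132² + 4·132·64·63)] = (1/2)[132 + √2146320] = 798.5162

Kővári–Sós–Turán: let r_1, ..., r_132 be the row sums and z = Σ r_i the total number of 1s. Each pair of columns can share at most one row with both entries 1 (else a 2×2 all-ones block appears), so Σ_i C(r_i, 2) ≤ C(64, 2) = 2016. By convexity Σ_i C(r_i, 2) ≥ 132·C(z/132, 2) = z(z − 132)/(2·132), giving z² − 132z − 132·64·63 ≤ 0 and hence z ≤ (1/2)[132 + √(17424 + 4·532224)] = (1/2)[132 + √2146320] ≈ (1/2)(132 + 1465.0324) = 798.5162.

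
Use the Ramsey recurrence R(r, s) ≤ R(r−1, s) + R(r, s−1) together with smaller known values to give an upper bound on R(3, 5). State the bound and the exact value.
R(3, 5) ≤ R(2, 5) + R(3, 4) = 5 + 9 = 14; exact value R(3, 5) = 14.

The Erdős–Szekeres recurrence R(r, s) ≤ R(r−1, s) + R(r, s−1) applied to (r, s) = (3, 5) gives
  R(3, 5) ≤ R(2, 5) + R(3, 4) = 5 + 9 = 14.
(Recall R(2, k) = k and R is symmetric.) Here the recurrence bound is tight: a matching lower-bound construction on K_{13} shows R(3, 5) > 13, so R(3, 5) = 14 exactly.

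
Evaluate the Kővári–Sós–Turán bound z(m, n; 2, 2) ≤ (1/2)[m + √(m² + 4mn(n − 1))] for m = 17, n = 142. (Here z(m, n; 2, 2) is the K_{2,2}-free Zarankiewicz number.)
z(17, 142; 2, 2) ≤ (1/2)[17 + √(17² + 4·17·142·141)] = (1/2)[17 + √1361785] = 591.9777

Kővári–Sós–Turán: let r_1, ..., r_17 be the row sums and z = Σ r_i the total number of 1s. Each pair of columns can share at most one row with both entries 1 (else a 2×2 all-ones block appears), so Σ_i C(r_i, 2) ≤ C(142, 2) = 10011. By convexity Σ_i C(r_i, 2) ≥ 17·C(z/17, 2) = z(z − 17)/(2·17), giving z² − 17z − 17·142·141 ≤ 0 and hence z ≤ (1/2)[17 + √(289 + 4·340374)] = (1/2)[17 + √1361785] ≈ (1/2)(17 + 1166.9554) = 591.9777.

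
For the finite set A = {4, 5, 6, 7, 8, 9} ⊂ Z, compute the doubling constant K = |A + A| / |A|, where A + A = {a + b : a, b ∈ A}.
K = |A + A| / |A| = 11/6

Enumerate A + A = {a + b : a, b ∈ A}. With |A| = 6, there are |A|^2 = 36 ordered sum pairs; collecting distinct values, A + A = {8, 9, 10, 11, 12, 13, 14, 15, 16, 17, 18}, so |A + A| = 11. Thus K = 11/6. Here |A + A| = 2|A| − 1 = 11, the minimum possible — so K = 11/6 is minimal, which holds iff A is an arithmetic progression.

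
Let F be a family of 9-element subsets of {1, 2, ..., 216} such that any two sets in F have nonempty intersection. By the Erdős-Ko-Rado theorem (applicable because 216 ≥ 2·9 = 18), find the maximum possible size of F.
max |F| = C(215, 8) = 99256405915810

Erdős-Ko-Rado (1961): when n ≥ 2k, max |F| = C(n−1, k−1). The bound is attained by the star {A : i ∈ A} for any fixed i ∈ [n]. Here C(216−1, 9−1) = C(215, 8) = 99256405915810.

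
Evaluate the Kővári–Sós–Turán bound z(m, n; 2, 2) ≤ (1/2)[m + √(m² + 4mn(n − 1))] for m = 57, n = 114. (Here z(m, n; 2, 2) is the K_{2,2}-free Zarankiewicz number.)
z(57, 114; 2, 2) ≤ (1/2)[57 + √(57² + 4·57·114·113)] = (1/2)[57 + √2940345] = 885.8717

Kővári–Sós–Turán: let r_1, ..., r_57 be the row sums and z = Σ r_i the total number of 1s. Each pair of columns can share at most one row with both entries 1 (else a 2×2 all-ones block appears), so Σ_i C(r_i, 2) ≤ C(114, 2) = 6441. By convexity Σ_i C(r_i, 2) ≥ 57·C(z/57, 2) = z(z − 57)/(2·57), giving z² − 57z − 57·114·113 ≤ 0 and hence z ≤ (1/2)[57 + √(3249 + 4·734274)] = (1/2)[57 + √2940345] ≈ (1/2)(57 + 1714.7434) = 885.8717.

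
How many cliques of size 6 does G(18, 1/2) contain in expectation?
E[# K_6] = C(18, 6) · (1/2)^C(6, 2) = 18564 / 2^15 = 4641/8192 ≈ 0.566528

For each 6-subset S of vertices (there are C(18, 6) = 18564 such S), let X_S = 1 if S induces a K_6 (all C(6, 2) = 15 edges present). Then P(X_S = 1) = (1/2)^15 = 1/32768. By linearity of expectation, E[# K_6] = C(18, 6) · (1/2)^15 = 18564 / 32768 = 4641/8192 ≈ 0.566528.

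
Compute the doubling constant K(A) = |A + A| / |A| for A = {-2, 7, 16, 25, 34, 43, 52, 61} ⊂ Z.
K = |A + A| / |A| = 15/8

Enumerate A + A = {a + b : a, b ∈ A}. With |A| = 8, there are |A|^2 = 64 ordered sum pairs; collecting distinct values, A + A = {-4, 5, 14, 23, 32, 41, 50, 59, 68, 77, 86, 95, 104, 113, 122}, so |A + A| = 15. Thus K = 15/8. Here |A + A| = 2|A| − 1 = 15, the minimum possible — so K = 15/8 is minimal, which holds iff A is an arithmetic progression.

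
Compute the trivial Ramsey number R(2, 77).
R(2, 77) = 77

R(2, k) = k for all k ≥ 2: in a 2-colouring of K_k, either some edge is red (a red K_2) or all edges are blue (a blue K_k). And K_{76} coloured all-blue has no blue K_77, so R(2, 77) > 76. Hence R(2, 77) = 77.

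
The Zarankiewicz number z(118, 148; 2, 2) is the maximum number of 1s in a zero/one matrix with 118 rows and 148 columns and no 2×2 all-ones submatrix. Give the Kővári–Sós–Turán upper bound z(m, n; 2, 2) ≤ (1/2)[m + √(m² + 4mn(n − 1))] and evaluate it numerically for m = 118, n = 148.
z(118, 148; 2, 2) ≤ (1/2)[118 + √(118² + 4·118·148·147)] = (1/2)[118 + √10282756] = 1662.3368

Kővári–Sós–Turán: let r_1, ..., r_118 be the row sums and z = Σ r_i the total number of 1s. Each pair of columns can share at most one row with both entries 1 (else a 2×2 all-ones block appears), so Σ_i C(r_i, 2) ≤ C(148, 2) = 10878. By convexity Σ_i C(r_i, 2) ≥ 118·C(z/118, 2) = z(z − 118)/(2·118), giving z² − 118z − 118·148·147 ≤ 0 and hence z ≤ (1/2)[118 + √(13924 + 4·2567208)] = (1/2)[118 + √10282756] ≈ (1/2)(118 + 3206.6737) = 1662.3368.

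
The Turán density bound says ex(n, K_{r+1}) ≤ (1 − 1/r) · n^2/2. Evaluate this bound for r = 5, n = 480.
Turán density bound = (4/5) · 480^2/2 = 92160

Turán's theorem: ex(n, K_{r+1}) is achieved by the complete r-partite Turán graph T(n, r) with parts as balanced as possible, and is at most (1 − 1/r) · n^2/2. For r = 5, n = 480: the density bound is (4/5) · 230400/2 = 92160. Since 5 ∣ 480, the Turán graph T(480, 5) has parts of equal size 96, and its edge count e(T(480, 5)) = 92160 attains the density bound exactly.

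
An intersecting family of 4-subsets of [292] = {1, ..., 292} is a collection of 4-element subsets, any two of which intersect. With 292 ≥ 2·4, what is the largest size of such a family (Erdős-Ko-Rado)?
max |F| = C(291, 3) = 4064785

Erdős-Ko-Rado (1961): when n ≥ 2k, max |F| = C(n−1, k−1). The bound is attained by the star {A : i ∈ A} for any fixed i ∈ [n]. Here C(292−1, 4−1) = C(291, 3) = 4064785.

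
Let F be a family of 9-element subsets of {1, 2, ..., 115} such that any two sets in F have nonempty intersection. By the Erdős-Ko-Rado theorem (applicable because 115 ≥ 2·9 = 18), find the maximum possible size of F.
max |F| = C(114, 8) = 550339251858

The Erdős-Ko-Rado theorem states: for n ≥ 2k, an intersecting family of k-subsets of an n-element set has size at most C(n − 1, k − 1), with equality for 'star' families {A ⊆ [n] : |A| = k, i ∈ A} (fix an element i). For n = 115, k = 9: C(114, 8) = 550339251858.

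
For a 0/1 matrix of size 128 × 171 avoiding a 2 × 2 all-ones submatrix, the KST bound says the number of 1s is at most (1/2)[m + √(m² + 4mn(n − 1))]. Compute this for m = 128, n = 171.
z(128, 171; 2, 2) ≤ (1/2)[128 + √(128² + 4·128·171·170)] = (1/2)[128 + √14900224] = 1994.0404

Kővári–Sós–Turán: let r_1, ..., r_128 be the row sums and z = Σ r_i the total number of 1s. Each pair of columns can share at most one row with both entries 1 (else a 2×2 all-ones block appears), so Σ_i C(r_i, 2) ≤ C(171, 2) = 14535. By convexity Σ_i C(r_i, 2) ≥ 128·C(z/128, 2) = z(z − 128)/(2·128), giving z² − 128z − 128·171·170 ≤ 0 and hence z ≤ (1/2)[128 + √(16384 + 4·3720960)] = (1/2)[128 + √14900224] ≈ (1/2)(128 + 3860.0808) = 1994.0404.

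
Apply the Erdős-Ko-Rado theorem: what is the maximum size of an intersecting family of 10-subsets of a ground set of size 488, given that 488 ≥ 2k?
max |F| = C(487, 9) = 3941897198136002820

The Erdős-Ko-Rado theorem states: for n ≥ 2k, an intersecting family of k-subsets of an n-element set has size at most C(n − 1, k − 1), with equality for 'star' families {A ⊆ [n] : |A| = k, i ∈ A} (fix an element i). For n = 488, k = 10: C(487, 9) = 3941897198136002820.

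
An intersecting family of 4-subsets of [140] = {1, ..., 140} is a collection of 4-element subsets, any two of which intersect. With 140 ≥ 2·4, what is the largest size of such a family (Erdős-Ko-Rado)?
max |F| = C(139, 3) = 437989

Erdős-Ko-Rado (1961): when n ≥ 2k, max |F| = C(n−1, k−1). The bound is attained by the star {A : i ∈ A} for any fixed i ∈ [n]. Here C(140−1, 4−1) = C(139, 3) = 437989.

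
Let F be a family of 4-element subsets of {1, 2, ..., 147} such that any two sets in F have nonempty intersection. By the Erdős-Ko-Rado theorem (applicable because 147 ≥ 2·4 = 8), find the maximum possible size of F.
max |F| = C(146, 3) = 508080

The Erdős-Ko-Rado theorem states: for n ≥ 2k, an intersecting family of k-subsets of an n-element set has size at most C(n − 1, k − 1), with equality for 'star' families {A ⊆ [n] : |A| = k, i ∈ A} (fix an element i). For n = 147, k = 4: C(146, 3) = 508080.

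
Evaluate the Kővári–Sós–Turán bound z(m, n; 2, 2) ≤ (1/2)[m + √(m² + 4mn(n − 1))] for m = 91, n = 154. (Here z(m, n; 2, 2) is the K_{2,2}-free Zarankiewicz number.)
z(91, 154; 2, 2) ≤ (1/2)[91 + √(91² + 4·91·154·153)] = (1/2)[91 + √8584849] = 1510.4956

Kővári–Sós–Turán: let r_1, ..., r_91 be the row sums and z = Σ r_i the total number of 1s. Each pair of columns can share at most one row with both entries 1 (else a 2×2 all-ones block appears), so Σ_i C(r_i, 2) ≤ C(154, 2) = 11781. By convexity Σ_i C(r_i, 2) ≥ 91·C(z/91, 2) = z(z − 91)/(2·91), giving z² − 91z − 91·154·153 ≤ 0 and hence z ≤ (1/2)[91 + √(8281 + 4·2144142)] = (1/2)[91 + √8584849] ≈ (1/2)(91 + 2929.9913) = 1510.4956.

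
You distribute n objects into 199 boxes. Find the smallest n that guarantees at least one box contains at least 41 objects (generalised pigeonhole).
n = (41 − 1)·199 + 1 = 7961

By the generalised pigeonhole principle, to guarantee some box contains ≥ r objects we need more than (r − 1) · k objects total. Threshold: n = (r − 1) · k + 1. With r = 41 and k = 199: n = 40 · 199 + 1 = 7960 + 1 = 7961. For n = 7960 = 40 · 199, we can put exactly 40 objects in every box, avoiding 41 in any single one — so 7961 is tight.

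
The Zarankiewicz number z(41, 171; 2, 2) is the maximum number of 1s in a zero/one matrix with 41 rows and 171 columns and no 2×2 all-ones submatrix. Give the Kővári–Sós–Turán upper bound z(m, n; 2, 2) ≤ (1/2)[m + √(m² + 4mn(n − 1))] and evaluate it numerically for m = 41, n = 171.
z(41, 171; 2, 2) ≤ (1/2)[41 + √(41² + 4·41·171·170)] = (1/2)[41 + √4769161] = 1112.4204

Kővári–Sós–Turán: let r_1, ..., r_41 be the row sums and z = Σ r_i the total number of 1s. Each pair of columns can share at most one row with both entries 1 (else a 2×2 all-ones block appears), so Σ_i C(r_i, 2) ≤ C(171, 2) = 14535. By convexity Σ_i C(r_i, 2) ≥ 41·C(z/41, 2) = z(z − 41)/(2·41), giving z² − 41z − 41·171·170 ≤ 0 and hence z ≤ (1/2)[41 + √(1681 + 4·1191870)] = (1/2)[41 + √4769161] ≈ (1/2)(41 + 2183.8409) = 1112.4204.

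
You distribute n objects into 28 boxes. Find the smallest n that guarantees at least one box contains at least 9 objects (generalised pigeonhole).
n = (9 − 1)·28 + 1 = 225

By the generalised pigeonhole principle, to guarantee some box contains ≥ r objects we need more than (r − 1) · k objects total. Threshold: n = (r − 1) · k + 1. With r = 9 and k = 28: n = 8 · 28 + 1 = 224 + 1 = 225. For n = 224 = 8 · 28, we can put exactly 8 objects in every box, avoiding 9 in any single one — so 225 is tight.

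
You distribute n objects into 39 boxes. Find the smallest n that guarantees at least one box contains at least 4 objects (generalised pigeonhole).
n = (4 − 1)·39 + 1 = 118

By the generalised pigeonhole principle, to guarantee some box contains ≥ r objects we need more than (r − 1) · k objects total. Threshold: n = (r − 1) · k + 1. With r = 4 and k = 39: n = 3 · 39 + 1 = 117 + 1 = 118. For n = 117 = 3 · 39, we can put exactly 3 objects in every box, avoiding 4 in any single one — so 118 is tight.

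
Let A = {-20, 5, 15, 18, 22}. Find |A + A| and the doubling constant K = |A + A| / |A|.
K = |A + A| / |A| = 15/5 = 3

Enumerate A + A = {a + b : a, b ∈ A}. With |A| = 5, there are |A|^2 = 25 ordered sum pairs; collecting distinct values, A + A = {-40, -15, -5, -2, 2, 10, 20, 23, 27, 30, 33, 36, 37, 40, 44}, so |A + A| = 15. Thus K = 15/5 = 3. For comparison, the minimum possible |A + A| over all 5-element sets is 2·5 − 1 = 9 (so min K = 9/5), attained only by arithmetic progressions.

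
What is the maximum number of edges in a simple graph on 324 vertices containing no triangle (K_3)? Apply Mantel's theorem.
ex(324, K_3) = ⌊324^2/4⌋ = 26244

Mantel (1907): a triangle-free graph on n vertices has at most ⌊n^2/4⌋ edges, with equality for the complete bipartite graph K_{⌊n/2⌋, ⌈n/2⌉}. For n = 324: ⌊324^2/4⌋ = ⌊104976/4⌋ = 26244. The extremal graph is K_{162, 162}, which has 162·162 = 26244 edges.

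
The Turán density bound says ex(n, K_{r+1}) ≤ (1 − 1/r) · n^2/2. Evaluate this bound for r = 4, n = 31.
Turán density bound = (3/4) · 31^2/2 = 2883/8 ≈ 360.375

Turán's theorem: ex(n, K_{r+1}) is achieved by the complete r-partite Turán graph T(n, r) with parts as balanced as possible, and is at most (1 − 1/r) · n^2/2. For r = 4, n = 31: the density bound is (3/4) · 961/2 = 2883/8 ≈ 360.375. The integer-valued extremum is e(T(31, 4)) = 360, which is strictly less than the density bound 2883/8 since 4 ∤ 31 (the parts of T(31, 4) cannot all be equal).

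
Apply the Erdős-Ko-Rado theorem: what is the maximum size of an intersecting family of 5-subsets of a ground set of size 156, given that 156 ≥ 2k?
max |F| = C(155, 4) = 23130030

The Erdős-Ko-Rado theorem states: for n ≥ 2k, an intersecting family of k-subsets of an n-element set has size at most C(n − 1, k − 1), with equality for 'star' families {A ⊆ [n] : |A| = k, i ∈ A} (fix an element i). For n = 156, k = 5: C(155, 4) = 23130030.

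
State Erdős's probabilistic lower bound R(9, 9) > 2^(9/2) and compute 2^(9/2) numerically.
2^(9/2) = 22.6274; so R(9, 9) > 22.6274

Colour each edge of K_n uniformly at random with red/blue. The expected number of monochromatic K_9 is C(n, 9) · 2 · 2^(−C(9,2)). If C(n, 9) · 2^(1 − C(9,2)) < 1, then with positive probability no monochromatic K_9 exists, so R(9, 9) > n. The standard estimate C(n, 9) ≤ n^9/9! shows this inequality holds whenever n ≤ 2^(9/2) (since 9! · 2^(C(9,2) − 1) > 2^(9^2/2) ≥ n^9). Hence R(9, 9) > 2^(9/2) = 22.6274.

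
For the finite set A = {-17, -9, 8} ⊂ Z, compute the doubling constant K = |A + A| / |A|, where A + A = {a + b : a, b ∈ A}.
K = |A + A| / |A| = 6/3 = 2

Enumerate A + A = {a + b : a, b ∈ A}. With |A| = 3, there are |A|^2 = 9 ordered sum pairs; collecting distinct values, A + A = {-34, -26, -18, -9, -1, 16}, so |A + A| = 6. Thus K = 6/3 = 2. For comparison, the minimum possible |A + A| over all 3-element sets is 2·3 − 1 = 5 (so min K = 5/3), attained only by arithmetic progressions.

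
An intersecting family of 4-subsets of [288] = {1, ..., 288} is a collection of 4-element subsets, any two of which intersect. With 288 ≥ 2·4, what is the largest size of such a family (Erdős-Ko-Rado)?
max |F| = C(287, 3) = 3898895

The Erdős-Ko-Rado theorem states: for n ≥ 2k, an intersecting family of k-subsets of an n-element set has size at most C(n − 1, k − 1), with equality for 'star' families {A ⊆ [n] : |A| = k, i ∈ A} (fix an element i). For n = 288, k = 4: C(287, 3) = 3898895.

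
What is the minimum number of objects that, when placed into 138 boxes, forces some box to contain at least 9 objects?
n = (9 − 1)·138 + 1 = 1105

By the generalised pigeonhole principle, to guarantee some box contains ≥ r objects we need more than (r − 1) · k objects total. Threshold: n = (r − 1) · k + 1. With r = 9 and k = 138: n = 8 · 138 + 1 = 1104 + 1 = 1105. For n = 1104 = 8 · 138, we can put exactly 8 objects in every box, avoiding 9 in any single one — so 1105 is tight.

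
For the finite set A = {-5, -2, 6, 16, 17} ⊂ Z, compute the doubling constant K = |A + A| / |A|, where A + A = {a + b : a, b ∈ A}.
K = |A + A| / |A| = 14/5

Enumerate A + A = {a + b : a, b ∈ A}. With |A| = 5, there are |A|^2 = 25 ordered sum pairs; collecting distinct values, A + A = {-10, -7, -4, 1, 4, 11, 12, 14, 15, 22, 23, 32, 33, 34}, so |A + A| = 14. Thus K = 14/5. For comparison, the minimum possible |A + A| over all 5-element sets is 2·5 − 1 = 9 (so min K = 9/5), attained only by arithmetic progressions.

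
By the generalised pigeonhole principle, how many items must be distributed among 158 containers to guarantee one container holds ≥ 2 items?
n = (2 − 1)·158 + 1 = 159

By the generalised pigeonhole principle, to guarantee some box contains ≥ r objects we need more than (r − 1) · k objects total. Threshold: n = (r − 1) · k + 1. With r = 2 and k = 158: n = 1 · 158 + 1 = 158 + 1 = 159. For n = 158 = 1 · 158, we can put exactly 1 objects in every box, avoiding 2 in any single one — so 159 is tight.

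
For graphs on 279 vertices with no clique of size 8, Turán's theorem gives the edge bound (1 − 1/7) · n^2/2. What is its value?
Turán density bound = (6/7) · 279^2/2 = 233523/7 ≈ 33360.4286

Turán's theorem: ex(n, K_{r+1}) is achieved by the complete r-partite Turán graph T(n, r) with parts as balanced as possible, and is at most (1 − 1/r) · n^2/2. For r = 7, n = 279: the density bound is (6/7) · 77841/2 = 233523/7 ≈ 33360.4286. The integer-valued extremum is e(T(279, 7)) = 33360, which is strictly less than the density bound 233523/7 since 7 ∤ 279 (the parts of T(279, 7) cannot all be equal).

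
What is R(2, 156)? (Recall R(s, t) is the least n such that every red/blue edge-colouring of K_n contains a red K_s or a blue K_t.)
R(2, 156) = 156

R(2, k) = k for all k ≥ 2: in a 2-colouring of K_k, either some edge is red (a red K_2) or all edges are blue (a blue K_k). And K_{155} coloured all-blue has no blue K_156, so R(2, 156) > 155. Hence R(2, 156) = 156.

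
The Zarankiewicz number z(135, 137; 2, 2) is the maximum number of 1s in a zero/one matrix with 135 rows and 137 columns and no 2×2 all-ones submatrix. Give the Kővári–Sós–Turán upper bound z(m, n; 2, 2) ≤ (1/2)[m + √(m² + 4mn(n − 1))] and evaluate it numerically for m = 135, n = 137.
z(135, 137; 2, 2) ≤ (1/2)[135 + √(135² + 4·135·137·136)] = (1/2)[135 + √10079505] = 1654.9118

Kővári–Sós–Turán: let r_1, ..., r_135 be the row sums and z = Σ r_i the total number of 1s. Each pair of columns can share at most one row with both entries 1 (else a 2×2 all-ones block appears), so Σ_i C(r_i, 2) ≤ C(137, 2) = 9316. By convexity Σ_i C(r_i, 2) ≥ 135·C(z/135, 2) = z(z − 135)/(2·135), giving z² − 135z − 135·137·136 ≤ 0 and hence z ≤ (1/2)[135 + √(18225 + 4·2515320)] = (1/2)[135 + √10079505] ≈ (1/2)(135 + 3174.8236) = 1654.9118.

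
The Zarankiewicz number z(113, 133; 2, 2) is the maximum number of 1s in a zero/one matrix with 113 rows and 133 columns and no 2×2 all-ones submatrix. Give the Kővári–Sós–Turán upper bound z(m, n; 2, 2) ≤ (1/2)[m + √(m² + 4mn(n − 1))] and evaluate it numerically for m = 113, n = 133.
z(113, 133; 2, 2) ≤ (1/2)[113 + √(113² + 4·113·133·132)] = (1/2)[113 + √7948081] = 1466.1171

Kővári–Sós–Turán: let r_1, ..., r_113 be the row sums and z = Σ r_i the total number of 1s. Each pair of columns can share at most one row with both entries 1 (else a 2×2 all-ones block appears), so Σ_i C(r_i, 2) ≤ C(133, 2) = 8778. By convexity Σ_i C(r_i, 2) ≥ 113·C(z/113, 2) = z(z − 113)/(2·113), giving z² − 113z − 113·133·132 ≤ 0 and hence z ≤ (1/2)[113 + √(12769 + 4·1983828)] = (1/2)[113 + √7948081] ≈ (1/2)(113 + 2819.2341) = 1466.1171.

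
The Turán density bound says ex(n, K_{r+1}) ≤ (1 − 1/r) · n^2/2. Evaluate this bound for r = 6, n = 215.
Turán density bound = (5/6) · 215^2/2 = 231125/12 ≈ 19260.4167

Turán's theorem: ex(n, K_{r+1}) is achieved by the complete r-partite Turán graph T(n, r) with parts as balanced as possible, and is at most (1 − 1/r) · n^2/2. For r = 6, n = 215: the density bound is (5/6) · 46225/2 = 231125/12 ≈ 19260.4167. The integer-valued extremum is e(T(215, 6)) = 19260, which is strictly less than the density bound 231125/12 since 6 ∤ 215 (the parts of T(215, 6) cannot all be equal).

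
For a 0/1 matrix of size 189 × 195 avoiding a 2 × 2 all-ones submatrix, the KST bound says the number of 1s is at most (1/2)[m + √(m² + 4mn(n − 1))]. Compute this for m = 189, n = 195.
z(189, 195; 2, 2) ≤ (1/2)[189 + √(189² + 4·189·195·194)] = (1/2)[189 + √28635201] = 2770.0934

Kővári–Sós–Turán: let r_1, ..., r_189 be the row sums and z = Σ r_i the total number of 1s. Each pair of columns can share at most one row with both entries 1 (else a 2×2 all-ones block appears), so Σ_i C(r_i, 2) ≤ C(195, 2) = 18915. By convexity Σ_i C(r_i, 2) ≥ 189·C(z/189, 2) = z(z − 189)/(2·189), giving z² − 189z − 189·195·194 ≤ 0 and hence z ≤ (1/2)[189 + √(35721 + 4·7149870)] = (1/2)[189 + √28635201] ≈ (1/2)(189 + 5351.1869) = 2770.0934.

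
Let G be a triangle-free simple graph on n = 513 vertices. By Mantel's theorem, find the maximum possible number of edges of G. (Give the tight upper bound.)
ex(513, K_3) = ⌊513^2/4⌋ = 65792

Mantel (1907): a triangle-free graph on n vertices has at most ⌊n^2/4⌋ edges, with equality for the complete bipartite graph K_{⌊n/2⌋, ⌈n/2⌉}. For n = 513: ⌊513^2/4⌋ = ⌊263169/4⌋ = 65792. The extremal graph is K_{256, 257}, which has 256·257 = 65792 edges.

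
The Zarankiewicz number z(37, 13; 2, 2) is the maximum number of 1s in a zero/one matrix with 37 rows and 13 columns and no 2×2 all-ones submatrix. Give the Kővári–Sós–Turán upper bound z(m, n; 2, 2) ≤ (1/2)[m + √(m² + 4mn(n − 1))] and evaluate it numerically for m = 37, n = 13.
z(37, 13; 2, 2) ≤ (1/2)[37 + √(37² + 4·37·13·12)] = (1/2)[37 + √24457] = 96.6937

Kővári–Sós–Turán: let r_1, ..., r_37 be the row sums and z = Σ r_i the total number of 1s. Each pair of columns can share at most one row with both entries 1 (else a 2×2 all-ones block appears), so Σ_i C(r_i, 2) ≤ C(13, 2) = 78. By convexity Σ_i C(r_i, 2) ≥ 37·C(z/37, 2) = z(z − 37)/(2·37), giving z² − 37z − 37·13·12 ≤ 0 and hence z ≤ (1/2)[37 + √(1369 + 4·5772)] = (1/2)[37 + √24457] ≈ (1/2)(37 + 156.3873) = 96.6937.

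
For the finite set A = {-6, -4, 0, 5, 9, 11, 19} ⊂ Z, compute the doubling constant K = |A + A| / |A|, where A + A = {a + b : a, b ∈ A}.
K = |A + A| / |A| = 26/7

Enumerate A + A = {a + b : a, b ∈ A}. With |A| = 7, there are |A|^2 = 49 ordered sum pairs; collecting distinct values, A + A = {-12, -10, -8, -6, -4, -1, 0, 1, 3, 5, 7, 9, 10, 11, 13, 14, 15, 16, 18, 19, 20, 22, 24, 28, 30, 38}, so |A + A| = 26. Thus K = 26/7. For comparison, the minimum possible |A + A| over all 7-element sets is 2·7 − 1 = 13 (so min K = 13/7), attained only by arithmetic progressions.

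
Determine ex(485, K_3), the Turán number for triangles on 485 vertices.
ex(485, K_3) = ⌊485^2/4⌋ = 58806

Mantel (1907): a triangle-free graph on n vertices has at most ⌊n^2/4⌋ edges, with equality for the complete bipartite graph K_{⌊n/2⌋, ⌈n/2⌉}. For n = 485: ⌊485^2/4⌋ = ⌊235225/4⌋ = 58806. The extremal graph is K_{242, 243}, which has 242·243 = 58806 edges.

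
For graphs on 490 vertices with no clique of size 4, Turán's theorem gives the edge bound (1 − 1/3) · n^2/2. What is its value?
Turán density bound = (2/3) · 490^2/2 = 240100/3 ≈ 80033.3333

Turán's theorem: ex(n, K_{r+1}) is achieved by the complete r-partite Turán graph T(n, r) with parts as balanced as possible, and is at most (1 − 1/r) · n^2/2. For r = 3, n = 490: the density bound is (2/3) · 240100/2 = 240100/3 ≈ 80033.3333. The integer-valued extremum is e(T(490, 3)) = 80033, which is strictly less than the density bound 240100/3 since 3 ∤ 490 (the parts of T(490, 3) cannot all be equal).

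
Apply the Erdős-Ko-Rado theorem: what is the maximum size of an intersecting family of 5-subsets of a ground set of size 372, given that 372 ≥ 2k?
max |F| = C(371, 4) = 776673660

The Erdős-Ko-Rado theorem states: for n ≥ 2k, an intersecting family of k-subsets of an n-element set has size at most C(n − 1, k − 1), with equality for 'star' families {A ⊆ [n] : |A| = k, i ∈ A} (fix an element i). For n = 372, k = 5: C(371, 4) = 776673660.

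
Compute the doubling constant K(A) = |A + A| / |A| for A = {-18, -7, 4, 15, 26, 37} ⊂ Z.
K = |A + A| / |A| = 11/6

Enumerate A + A = {a + b : a, b ∈ A}. With |A| = 6, there are |A|^2 = 36 ordered sum pairs; collecting distinct values, A + A = {-36, -25, -14, -3, 8, 19, 30, 41, 52, 63, 74}, so |A + A| = 11. Thus K = 11/6. Here |A + A| = 2|A| − 1 = 11, the minimum possible — so K = 11/6 is minimal, which holds iff A is an arithmetic progression.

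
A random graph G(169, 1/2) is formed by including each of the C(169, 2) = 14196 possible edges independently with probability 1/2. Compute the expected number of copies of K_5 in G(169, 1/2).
E[# K_5] = C(169, 5) · (1/2)^C(5, 2) = 1082239158 / 2^10 = 541119579/512 ≈ 1056874.177734

For each 5-subset S of vertices (there are C(169, 5) = 1082239158 such S), let X_S = 1 if S induces a K_5 (all C(5, 2) = 10 edges present). Then P(X_S = 1) = (1/2)^10 = 1/1024. By linearity of expectation, E[# K_5] = C(169, 5) · (1/2)^10 = 1082239158 / 1024 = 541119579/512 ≈ 1056874.177734.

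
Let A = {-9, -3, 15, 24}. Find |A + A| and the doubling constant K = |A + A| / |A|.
K = |A + A| / |A| = 10/4 = 5/2

Enumerate A + A = {a + b : a, b ∈ A}. With |A| = 4, there are |A|^2 = 16 ordered sum pairs; collecting distinct values, A + A = {-18, -12, -6, 6, 12, 15, 21, 30, 39, 48}, so |A + A| = 10. Thus K = 10/4 = 5/2. For comparison, the minimum possible |A + A| over all 4-element sets is 2·4 − 1 = 7 (so min K = 7/4), attained only by arithmetic progressions.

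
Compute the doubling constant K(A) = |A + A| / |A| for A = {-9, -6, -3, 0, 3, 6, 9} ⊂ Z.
K = |A + A| / |A| = 13/7

Enumerate A + A = {a + b : a, b ∈ A}. With |A| = 7, there are |A|^2 = 49 ordered sum pairs; collecting distinct values, A + A = {-18, -15, -12, -9, -6, -3, 0, 3, 6, 9, 12, 15, 18}, so |A + A| = 13. Thus K = 13/7. Here |A + A| = 2|A| − 1 = 13, the minimum possible — so K = 13/7 is minimal, which holds iff A is an arithmetic progression.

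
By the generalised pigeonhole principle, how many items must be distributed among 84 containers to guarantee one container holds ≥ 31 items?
n = (31 − 1)·84 + 1 = 2521

By the generalised pigeonhole principle, to guarantee some box contains ≥ r objects we need more than (r − 1) · k objects total. Threshold: n = (r − 1) · k + 1. With r = 31 and k = 84: n = 30 · 84 + 1 = 2520 + 1 = 2521. For n = 2520 = 30 · 84, we can put exactly 30 objects in every box, avoiding 31 in any single one — so 2521 is tight.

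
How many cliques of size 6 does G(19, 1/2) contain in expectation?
E[# K_6] = C(19, 6) · (1/2)^C(6, 2) = 27132 / 2^15 = 6783/8192 ≈ 0.828003

For each 6-subset S of vertices (there are C(19, 6) = 27132 such S), let X_S = 1 if S induces a K_6 (all C(6, 2) = 15 edges present). Then P(X_S = 1) = (1/2)^15 = 1/32768. By linearity of expectation, E[# K_6] = C(19, 6) · (1/2)^15 = 27132 / 32768 = 6783/8192 ≈ 0.828003.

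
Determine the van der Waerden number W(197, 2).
W(197, 2) = 197 + 1 = 198

A 2-term AP is any pair of integers, so a monochromatic 2-AP exists iff some colour is used at least twice. With 197 colours, the colouring i ↦ i on {1, ..., 197} uses each colour once, avoiding any monochromatic pair, so W(197, 2) > 197. For {1, ..., 198}, pigeonhole forces two integers of the same colour, which form a monochromatic 2-AP. Hence W(197, 2) = 198.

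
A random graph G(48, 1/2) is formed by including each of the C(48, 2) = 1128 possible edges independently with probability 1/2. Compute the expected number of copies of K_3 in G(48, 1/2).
E[# K_3] = C(48, 3) · (1/2)^C(3, 2) = 17296 / 2^3 = 2162

For each 3-subset S of vertices (there are C(48, 3) = 17296 such S), let X_S = 1 if S induces a K_3 (all C(3, 2) = 3 edges present). Then P(X_S = 1) = (1/2)^3 = 1/8. By linearity of expectation, E[# K_3] = C(48, 3) · (1/2)^3 = 17296 / 8 = 2162.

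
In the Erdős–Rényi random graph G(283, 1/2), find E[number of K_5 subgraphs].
E[# K_5] = C(283, 5) · (1/2)^C(5, 2) = 14598991386 / 2^10 = 7299495693/512 ≈ 14256827.525391

For each 5-subset S of vertices (there are C(283, 5) = 14598991386 such S), let X_S = 1 if S induces a K_5 (all C(5, 2) = 10 edges present). Then P(X_S = 1) = (1/2)^10 = 1/1024. By linearity of expectation, E[# K_5] = C(283, 5) · (1/2)^10 = 14598991386 / 1024 = 7299495693/512 ≈ 14256827.525391.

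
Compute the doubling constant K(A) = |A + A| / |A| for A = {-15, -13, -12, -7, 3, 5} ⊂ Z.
K = |A + A| / |A| = 20/6 = 10/3

Enumerate A + A = {a + b : a, b ∈ A}. With |A| = 6, there are |A|^2 = 36 ordered sum pairs; collecting distinct values, A + A = {-30, -28, -27, -26, -25, -24, -22, -20, -19, -14, -12, -10, -9, -8, -7, -4, -2, 6, 8, 10}, so |A + A| = 20. Thus K = 20/6 = 10/3. For comparison, the minimum possible |A + A| over all 6-element sets is 2·6 − 1 = 11 (so min K = 11/6), attained only by arithmetic progressions.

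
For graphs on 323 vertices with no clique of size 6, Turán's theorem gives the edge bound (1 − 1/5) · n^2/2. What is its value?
Turán density bound = (4/5) · 323^2/2 = 208658/5 ≈ 41731.6

Turán's theorem: ex(n, K_{r+1}) is achieved by the complete r-partite Turán graph T(n, r) with parts as balanced as possible, and is at most (1 − 1/r) · n^2/2. For r = 5, n = 323: the density bound is (4/5) · 104329/2 = 208658/5 ≈ 41731.6. The integer-valued extremum is e(T(323, 5)) = 41731, which is strictly less than the density bound 208658/5 since 5 ∤ 323 (the parts of T(323, 5) cannot all be equal).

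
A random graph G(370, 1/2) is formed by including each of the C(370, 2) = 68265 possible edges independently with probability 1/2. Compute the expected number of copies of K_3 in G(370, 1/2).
E[# K_3] = C(370, 3) · (1/2)^C(3, 2) = 8373840 / 2^3 = 1046730

For each 3-subset S of vertices (there are C(370, 3) = 8373840 such S), let X_S = 1 if S induces a K_3 (all C(3, 2) = 3 edges present). Then P(X_S = 1) = (1/2)^3 = 1/8. By linearity of expectation, E[# K_3] = C(370, 3) · (1/2)^3 = 8373840 / 8 = 1046730.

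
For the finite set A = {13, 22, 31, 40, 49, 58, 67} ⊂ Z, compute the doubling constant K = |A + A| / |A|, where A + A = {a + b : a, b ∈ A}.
K = |A + A| / |A| = 13/7

Enumerate A + A = {a + b : a, b ∈ A}. With |A| = 7, there are |A|^2 = 49 ordered sum pairs; collecting distinct values, A + A = {26, 35, 44, 53, 62, 71, 80, 89, 98, 107, 116, 125, 134}, so |A + A| = 13. Thus K = 13/7. Here |A + A| = 2|A| − 1 = 13, the minimum possible — so K = 13/7 is minimal, which holds iff A is an arithmetic progression.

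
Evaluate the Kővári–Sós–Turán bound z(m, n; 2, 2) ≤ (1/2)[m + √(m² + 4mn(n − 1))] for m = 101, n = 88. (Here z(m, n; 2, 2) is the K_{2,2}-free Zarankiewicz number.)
z(101, 88; 2, 2) ≤ (1/2)[101 + √(101² + 4·101·88·87)] = (1/2)[101 + √3103225] = 931.2986

Kővári–Sós–Turán: let r_1, ..., r_101 be the row sums and z = Σ r_i the total number of 1s. Each pair of columns can share at most one row with both entries 1 (else a 2×2 all-ones block appears), so Σ_i C(r_i, 2) ≤ C(88, 2) = 3828. By convexity Σ_i C(r_i, 2) ≥ 101·C(z/101, 2) = z(z − 101)/(2·101), giving z² − 101z − 101·88·87 ≤ 0 and hence z ≤ (1/2)[101 + √(10201 + 4·773256)] = (1/2)[101 + √3103225] ≈ (1/2)(101 + 1761.5973) = 931.2986.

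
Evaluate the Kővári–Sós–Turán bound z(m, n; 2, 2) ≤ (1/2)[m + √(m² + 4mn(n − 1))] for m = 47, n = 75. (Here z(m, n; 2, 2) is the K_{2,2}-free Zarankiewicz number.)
z(47, 75; 2, 2) ≤ (1/2)[47 + √(47² + 4·47·75·74)] = (1/2)[47 + √1045609] = 534.7751

Kővári–Sós–Turán: let r_1, ..., r_47 be the row sums and z = Σ r_i the total number of 1s. Each pair of columns can share at most one row with both entries 1 (else a 2×2 all-ones block appears), so Σ_i C(r_i, 2) ≤ C(75, 2) = 2775. By convexity Σ_i C(r_i, 2) ≥ 47·C(z/47, 2) = z(z − 47)/(2·47), giving z² − 47z − 47·75·74 ≤ 0 and hence z ≤ (1/2)[47 + √(2209 + 4·260850)] = (1/2)[47 + √1045609] ≈ (1/2)(47 + 1022.5502) = 534.7751.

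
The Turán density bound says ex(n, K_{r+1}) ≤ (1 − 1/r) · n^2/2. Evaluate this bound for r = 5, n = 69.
Turán density bound = (4/5) · 69^2/2 = 9522/5 ≈ 1904.4

Turán's theorem: ex(n, K_{r+1}) is achieved by the complete r-partite Turán graph T(n, r) with parts as balanced as possible, and is at most (1 − 1/r) · n^2/2. For r = 5, n = 69: the density bound is (4/5) · 4761/2 = 9522/5 ≈ 1904.4. The integer-valued extremum is e(T(69, 5)) = 1904, which is strictly less than the density bound 9522/5 since 5 ∤ 69 (the parts of T(69, 5) cannot all be equal).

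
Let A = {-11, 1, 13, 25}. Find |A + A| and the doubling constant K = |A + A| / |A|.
K = |A + A| / |A| = 7/4

Enumerate A + A = {a + b : a, b ∈ A}. With |A| = 4, there are |A|^2 = 16 ordered sum pairs; collecting distinct values, A + A = {-22, -10, 2, 14, 26, 38, 50}, so |A + A| = 7. Thus K = 7/4. Here |A + A| = 2|A| − 1 = 7, the minimum possible — so K = 7/4 is minimal, which holds iff A is an arithmetic progression.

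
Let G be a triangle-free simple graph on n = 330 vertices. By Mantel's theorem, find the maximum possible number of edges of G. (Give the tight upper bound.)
ex(330, K_3) = ⌊330^2/4⌋ = 27225

Mantel (1907): a triangle-free graph on n vertices has at most ⌊n^2/4⌋ edges, with equality for the complete bipartite graph K_{⌊n/2⌋, ⌈n/2⌉}. For n = 330: ⌊330^2/4⌋ = ⌊108900/4⌋ = 27225. The extremal graph is K_{165, 165}, which has 165·165 = 27225 edges.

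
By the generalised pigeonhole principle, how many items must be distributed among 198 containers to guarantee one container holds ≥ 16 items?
n = (16 − 1)·198 + 1 = 2971

By the generalised pigeonhole principle, to guarantee some box contains ≥ r objects we need more than (r − 1) · k objects total. Threshold: n = (r − 1) · k + 1. With r = 16 and k = 198: n = 15 · 198 + 1 = 2970 + 1 = 2971. For n = 2970 = 15 · 198, we can put exactly 15 objects in every box, avoiding 16 in any single one — so 2971 is tight.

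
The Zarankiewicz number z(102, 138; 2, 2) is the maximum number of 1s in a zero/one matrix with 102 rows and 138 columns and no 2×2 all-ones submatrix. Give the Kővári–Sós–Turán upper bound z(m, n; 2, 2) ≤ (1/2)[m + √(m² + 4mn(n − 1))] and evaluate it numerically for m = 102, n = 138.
z(102, 138; 2, 2) ≤ (1/2)[102 + √(102² + 4·102·138·137)] = (1/2)[102 + √7724052] = 1440.6089

Kővári–Sós–Turán: let r_1, ..., r_102 be the row sums and z = Σ r_i the total number of 1s. Each pair of columns can share at most one row with both entries 1 (else a 2×2 all-ones block appears), so Σ_i C(r_i, 2) ≤ C(138, 2) = 9453. By convexity Σ_i C(r_i, 2) ≥ 102·C(z/102, 2) = z(z − 102)/(2·102), giving z² − 102z − 102·138·137 ≤ 0 and hence z ≤ (1/2)[102 + √(10404 + 4·1928412)] = (1/2)[102 + √7724052] ≈ (1/2)(102 + 2779.2179) = 1440.6089.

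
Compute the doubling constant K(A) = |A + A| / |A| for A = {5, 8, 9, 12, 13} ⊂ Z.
K = |A + A| / |A| = 12/5

Enumerate A + A = {a + b : a, b ∈ A}. With |A| = 5, there are |A|^2 = 25 ordered sum pairs; collecting distinct values, A + A = {10, 13, 14, 16, 17, 18, 20, 21, 22, 24, 25, 26}, so |A + A| = 12. Thus K = 12/5. For comparison, the minimum possible |A + A| over all 5-element sets is 2·5 − 1 = 9 (so min K = 9/5), attained only by arithmetic progressions.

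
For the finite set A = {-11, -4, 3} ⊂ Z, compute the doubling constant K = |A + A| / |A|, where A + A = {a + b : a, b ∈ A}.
K = |A + A| / |A| = 5/3

Enumerate A + A = {a + b : a, b ∈ A}. With |A| = 3, there are |A|^2 = 9 ordered sum pairs; collecting distinct values, A + A = {-22, -15, -8, -1, 6}, so |A + A| = 5. Thus K = 5/3. Here |A + A| = 2|A| − 1 = 5, the minimum possible — so K = 5/3 is minimal, which holds iff A is an arithmetic progression.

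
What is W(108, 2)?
W(108, 2) = 108 + 1 = 109

A 2-term AP is any pair of integers, so a monochromatic 2-AP exists iff some colour is used at least twice. With 108 colours, the colouring i ↦ i on {1, ..., 108} uses each colour once, avoiding any monochromatic pair, so W(108, 2) > 108. For {1, ..., 109}, pigeonhole forces two integers of the same colour, which form a monochromatic 2-AP. Hence W(108, 2) = 109.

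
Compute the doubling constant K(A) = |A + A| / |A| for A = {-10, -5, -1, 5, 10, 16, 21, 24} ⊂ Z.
K = |A + A| / |A| = 31/8

Enumerate A + A = {a + b : a, b ∈ A}. With |A| = 8, there are |A|^2 = 64 ordered sum pairs; collecting distinct values, A + A = {-20, -15, -11, -10, -6, -5, -2, 0, 4, 5, 6, 9, 10, 11, 14, 15, 16, 19, 20, 21, 23, 26, 29, 31, 32, 34, 37, 40, 42, 45, 48}, so |A + A| = 31. Thus K = 31/8. For comparison, the minimum possible |A + A| over all 8-element sets is 2·8 − 1 = 15 (so min K = 15/8), attained only by arithmetic progressions.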